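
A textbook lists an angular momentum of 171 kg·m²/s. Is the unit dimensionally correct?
Yes

angular momentum has SI base units: kg * m^2 / s
kg·m²/s reduces to the same SI base units, so it is a valid unit for angular momentum.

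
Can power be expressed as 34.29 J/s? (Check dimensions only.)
Yes

power has SI base units: kg * m^2 / s^3
J/s reduces to the same SI base units, so it is a valid unit for power.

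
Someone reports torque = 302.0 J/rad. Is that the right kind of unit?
Yes

torque has SI base units: kg * m^2 / s^2
J/rad reduces to the same SI base units, so it is a valid unit for torque.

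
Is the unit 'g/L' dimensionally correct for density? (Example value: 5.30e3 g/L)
Yes

density has SI base units: kg / m^3
g/L reduces to the same SI base units, so it is a valid unit for density.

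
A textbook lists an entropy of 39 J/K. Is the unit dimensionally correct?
Yes

entropy has SI base units: kg * m^2 / (s^2 * K)
J/K reduces to the same SI base units, so it is a valid unit for entropy.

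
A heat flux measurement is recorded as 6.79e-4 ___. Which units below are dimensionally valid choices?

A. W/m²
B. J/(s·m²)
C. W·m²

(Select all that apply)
A, B

heat flux has SI base units: kg / s^3

Checking each option against kg / s^3:
  A. W/m²: ✓ matches
  B. J/(s·m²): ✓ matches
  C. W·m²: ✗ does not match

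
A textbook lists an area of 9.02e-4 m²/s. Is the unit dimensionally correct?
No

area has SI base units: m^2
m²/s does NOT reduce to m^2; a valid unit for area would be e.g. m².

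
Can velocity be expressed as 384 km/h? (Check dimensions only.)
Yes

velocity has SI base units: m / s
km/h reduces to the same SI base units, so it is a valid unit for velocity.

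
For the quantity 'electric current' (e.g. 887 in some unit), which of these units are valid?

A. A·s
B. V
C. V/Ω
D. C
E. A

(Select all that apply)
C, E

electric current has SI base units: A

Checking each option against A:
  A. A·s: ✗ does not match
  B. V: ✗ does not match
  C. V/Ω: ✓ matches
  D. C: ✗ does not match
  E. A: ✓ matches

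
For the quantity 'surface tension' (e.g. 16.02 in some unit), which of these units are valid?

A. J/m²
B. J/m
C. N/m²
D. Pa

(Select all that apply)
A

surface tension has SI base units: kg / s^2

Checking each option against kg / s^2:
  A. J/m²: ✓ matches
  B. J/m: ✗ does not match
  C. N/m²: ✗ does not match
  D. Pa: ✗ does not match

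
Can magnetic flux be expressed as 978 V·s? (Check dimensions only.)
Yes

magnetic flux has SI base units: kg * m^2 / (A * s^2)
V·s reduces to the same SI base units, so it is a valid unit for magnetic flux.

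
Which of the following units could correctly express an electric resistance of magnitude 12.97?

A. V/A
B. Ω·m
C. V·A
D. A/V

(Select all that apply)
A

electric resistance has SI base units: kg * m^2 / (A^2 * s^3)

Checking each option against kg * m^2 / (A^2 * s^3):
  A. V/A: ✓ matches
  B. Ω·m: ✗ does not match
  C. V·A: ✗ does not match
  D. A/V: ✗ does not match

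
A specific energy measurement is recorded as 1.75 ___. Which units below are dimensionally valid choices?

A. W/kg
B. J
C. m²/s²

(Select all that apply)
C

specific energy has SI base units: m^2 / s^2

Checking each option against m^2 / s^2:
  A. W/kg: ✗ does not match
  B. J: ✗ does not match
  C. m²/s²: ✓ matches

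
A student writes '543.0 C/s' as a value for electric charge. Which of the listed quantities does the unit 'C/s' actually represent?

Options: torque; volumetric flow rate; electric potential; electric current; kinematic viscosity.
electric current

electric charge should have units dimensionally equivalent to A * s (e.g. C).
The given unit 'C/s' reduces to A. Of the listed options, that is the dimensionality of electric current.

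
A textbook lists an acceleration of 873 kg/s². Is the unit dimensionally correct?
No

acceleration has SI base units: m / s^2
kg/s² does NOT reduce to m / s^2; a valid unit for acceleration would be e.g. m/s².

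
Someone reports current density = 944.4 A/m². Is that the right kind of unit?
Yes

current density has SI base units: A / m^2
A/m² reduces to the same SI base units, so it is a valid unit for current density.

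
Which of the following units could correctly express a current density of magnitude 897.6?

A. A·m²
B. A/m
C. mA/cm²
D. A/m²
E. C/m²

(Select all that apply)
C, D

current density has SI base units: A / m^2

Checking each option against A / m^2:
  A. A·m²: ✗ does not match
  B. A/m: ✗ does not match
  C. mA/cm²: ✓ matches
  D. A/m²: ✓ matches
  E. C/m²: ✗ does not match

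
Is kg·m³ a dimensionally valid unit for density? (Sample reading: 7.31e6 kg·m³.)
No

density has SI base units: kg / m^3
kg·m³ does NOT reduce to kg / m^3; a valid unit for density would be e.g. kg/m³.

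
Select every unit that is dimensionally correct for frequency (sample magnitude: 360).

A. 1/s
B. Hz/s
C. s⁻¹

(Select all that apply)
A, C

frequency has SI base units: 1 / s

Checking each option against 1 / s:
  A. 1/s: ✓ matches
  B. Hz/s: ✗ does not match
  C. s⁻¹: ✓ matches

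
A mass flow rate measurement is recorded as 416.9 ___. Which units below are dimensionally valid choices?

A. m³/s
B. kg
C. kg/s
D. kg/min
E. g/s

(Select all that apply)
C, D, E

mass flow rate has SI base units: kg / s

Checking each option against kg / s:
  A. m³/s: ✗ does not match
  B. kg: ✗ does not match
  C. kg/s: ✓ matches
  D. kg/min: ✓ matches
  E. g/s: ✓ matches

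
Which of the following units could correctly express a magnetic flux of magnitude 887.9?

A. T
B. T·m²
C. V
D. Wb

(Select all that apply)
B, D

magnetic flux has SI base units: kg * m^2 / (A * s^2)

Checking each option against kg * m^2 / (A * s^2):
  A. T: ✗ does not match
  B. T·m²: ✓ matches
  C. V: ✗ does not match
  D. Wb: ✓ matches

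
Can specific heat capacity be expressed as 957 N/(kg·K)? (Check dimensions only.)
No

specific heat capacity has SI base units: m^2 / (s^2 * K)
N/(kg·K) does NOT reduce to m^2 / (s^2 * K); a valid unit for specific heat capacity would be e.g. J/(kg·K).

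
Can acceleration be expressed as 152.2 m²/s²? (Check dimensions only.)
No

acceleration has SI base units: m / s^2
m²/s² does NOT reduce to m / s^2; a valid unit for acceleration would be e.g. m/s².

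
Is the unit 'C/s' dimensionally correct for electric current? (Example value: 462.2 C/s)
Yes

electric current has SI base units: A
C/s reduces to the same SI base units, so it is a valid unit for electric current.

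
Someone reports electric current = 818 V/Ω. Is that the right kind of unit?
Yes

electric current has SI base units: A
V/Ω reduces to the same SI base units, so it is a valid unit for electric current.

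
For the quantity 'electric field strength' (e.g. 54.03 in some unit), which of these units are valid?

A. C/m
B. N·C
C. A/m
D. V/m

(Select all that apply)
D

electric field strength has SI base units: kg * m / (A * s^3)

Checking each option against kg * m / (A * s^3):
  A. C/m: ✗ does not match
  B. N·C: ✗ does not match
  C. A/m: ✗ does not match
  D. V/m: ✓ matches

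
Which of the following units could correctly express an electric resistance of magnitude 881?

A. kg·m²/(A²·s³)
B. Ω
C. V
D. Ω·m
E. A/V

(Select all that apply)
A, B

electric resistance has SI base units: kg * m^2 / (A^2 * s^3)

Checking each option against kg * m^2 / (A^2 * s^3):
  A. kg·m²/(A²·s³): ✓ matches
  B. Ω: ✓ matches
  C. V: ✗ does not match
  D. Ω·m: ✗ does not match
  E. A/V: ✗ does not match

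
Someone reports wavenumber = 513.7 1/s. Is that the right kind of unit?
No

wavenumber has SI base units: 1 / m
1/s does NOT reduce to 1 / m; a valid unit for wavenumber would be e.g. 1/m.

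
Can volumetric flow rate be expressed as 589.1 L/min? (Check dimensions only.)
Yes

volumetric flow rate has SI base units: m^3 / s
L/min reduces to the same SI base units, so it is a valid unit for volumetric flow rate.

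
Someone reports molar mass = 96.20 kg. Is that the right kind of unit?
No

molar mass has SI base units: kg / mol
kg does NOT reduce to kg / mol; a valid unit for molar mass would be e.g. kg/mol.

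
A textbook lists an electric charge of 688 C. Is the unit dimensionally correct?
Yes

electric charge has SI base units: A * s
C reduces to the same SI base units, so it is a valid unit for electric charge.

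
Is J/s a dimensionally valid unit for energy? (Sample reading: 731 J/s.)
No

energy has SI base units: kg * m^2 / s^2
J/s does NOT reduce to kg * m^2 / s^2; a valid unit for energy would be e.g. J.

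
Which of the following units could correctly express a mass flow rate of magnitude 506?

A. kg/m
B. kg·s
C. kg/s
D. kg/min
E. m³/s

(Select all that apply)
C, D

mass flow rate has SI base units: kg / s

Checking each option against kg / s:
  A. kg/m: ✗ does not match
  B. kg·s: ✗ does not match
  C. kg/s: ✓ matches
  D. kg/min: ✓ matches
  E. m³/s: ✗ does not match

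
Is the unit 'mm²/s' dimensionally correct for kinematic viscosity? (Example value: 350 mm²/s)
Yes

kinematic viscosity has SI base units: m^2 / s
mm²/s reduces to the same SI base units, so it is a valid unit for kinematic viscosity.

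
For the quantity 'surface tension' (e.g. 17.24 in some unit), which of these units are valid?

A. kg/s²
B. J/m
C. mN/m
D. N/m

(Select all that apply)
A, C, D

surface tension has SI base units: kg / s^2

Checking each option against kg / s^2:
  A. kg/s²: ✓ matches
  B. J/m: ✗ does not match
  C. mN/m: ✓ matches
  D. N/m: ✓ matches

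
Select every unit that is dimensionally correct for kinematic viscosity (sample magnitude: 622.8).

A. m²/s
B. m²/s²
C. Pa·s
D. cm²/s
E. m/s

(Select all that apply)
A, D

kinematic viscosity has SI base units: m^2 / s

Checking each option against m^2 / s:
  A. m²/s: ✓ matches
  B. m²/s²: ✗ does not match
  C. Pa·s: ✗ does not match
  D. cm²/s: ✓ matches
  E. m/s: ✗ does not match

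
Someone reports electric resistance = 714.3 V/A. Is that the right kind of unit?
Yes

electric resistance has SI base units: kg * m^2 / (A^2 * s^3)
V/A reduces to the same SI base units, so it is a valid unit for electric resistance.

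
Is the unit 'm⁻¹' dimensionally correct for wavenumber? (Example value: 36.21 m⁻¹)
Yes

wavenumber has SI base units: 1 / m
m⁻¹ reduces to the same SI base units, so it is a valid unit for wavenumber.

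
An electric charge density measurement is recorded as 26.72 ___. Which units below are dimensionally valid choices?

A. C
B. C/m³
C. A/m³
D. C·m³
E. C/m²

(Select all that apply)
B

electric charge density has SI base units: A * s / m^3

Checking each option against A * s / m^3:
  A. C: ✗ does not match
  B. C/m³: ✓ matches
  C. A/m³: ✗ does not match
  D. C·m³: ✗ does not match
  E. C/m²: ✗ does not match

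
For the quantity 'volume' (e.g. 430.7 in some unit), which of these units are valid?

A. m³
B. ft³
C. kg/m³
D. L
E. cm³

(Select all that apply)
A, B, D, E

volume has SI base units: m^3

Checking each option against m^3:
  A. m³: ✓ matches
  B. ft³: ✓ matches
  C. kg/m³: ✗ does not match
  D. L: ✓ matches
  E. cm³: ✓ matches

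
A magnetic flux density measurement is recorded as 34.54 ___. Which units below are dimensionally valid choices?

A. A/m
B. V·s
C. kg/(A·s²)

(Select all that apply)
C

magnetic flux density has SI base units: kg / (A * s^2)

Checking each option against kg / (A * s^2):
  A. A/m: ✗ does not match
  B. V·s: ✗ does not match
  C. kg/(A·s²): ✓ matches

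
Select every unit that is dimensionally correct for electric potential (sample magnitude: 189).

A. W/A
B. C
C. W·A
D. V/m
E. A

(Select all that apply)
A

electric potential has SI base units: kg * m^2 / (A * s^3)

Checking each option against kg * m^2 / (A * s^3):
  A. W/A: ✓ matches
  B. C: ✗ does not match
  C. W·A: ✗ does not match
  D. V/m: ✗ does not match
  E. A: ✗ does not match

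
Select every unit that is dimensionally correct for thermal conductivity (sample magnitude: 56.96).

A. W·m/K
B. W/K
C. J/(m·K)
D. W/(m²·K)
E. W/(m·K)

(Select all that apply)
E

thermal conductivity has SI base units: kg * m / (s^3 * K)

Checking each option against kg * m / (s^3 * K):
  A. W·m/K: ✗ does not match
  B. W/K: ✗ does not match
  C. J/(m·K): ✗ does not match
  D. W/(m²·K): ✗ does not match
  E. W/(m·K): ✓ matches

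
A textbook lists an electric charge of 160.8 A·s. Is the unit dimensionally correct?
Yes

electric charge has SI base units: A * s
A·s reduces to the same SI base units, so it is a valid unit for electric charge.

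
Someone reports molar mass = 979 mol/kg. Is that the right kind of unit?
No

molar mass has SI base units: kg / mol
mol/kg does NOT reduce to kg / mol; a valid unit for molar mass would be e.g. kg/mol.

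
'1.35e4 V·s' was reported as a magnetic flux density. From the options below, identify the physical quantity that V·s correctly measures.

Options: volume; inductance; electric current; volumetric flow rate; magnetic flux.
magnetic flux

magnetic flux density should have units dimensionally equivalent to kg / (A * s^2) (e.g. T).
The given unit 'V·s' reduces to kg * m^2 / (A * s^2). Of the listed options, that is the dimensionality of magnetic flux.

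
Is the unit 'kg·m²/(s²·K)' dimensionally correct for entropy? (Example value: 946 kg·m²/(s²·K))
Yes

entropy has SI base units: kg * m^2 / (s^2 * K)
kg·m²/(s²·K) reduces to the same SI base units, so it is a valid unit for entropy.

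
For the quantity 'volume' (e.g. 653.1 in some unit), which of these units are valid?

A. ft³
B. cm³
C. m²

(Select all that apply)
A, B

volume has SI base units: m^3

Checking each option against m^3:
  A. ft³: ✓ matches
  B. cm³: ✓ matches
  C. m²: ✗ does not match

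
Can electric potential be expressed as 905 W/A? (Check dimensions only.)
Yes

electric potential has SI base units: kg * m^2 / (A * s^3)
W/A reduces to the same SI base units, so it is a valid unit for electric potential.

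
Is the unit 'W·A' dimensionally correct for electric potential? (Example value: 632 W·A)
No

electric potential has SI base units: kg * m^2 / (A * s^3)
W·A does NOT reduce to kg * m^2 / (A * s^3); a valid unit for electric potential would be e.g. V.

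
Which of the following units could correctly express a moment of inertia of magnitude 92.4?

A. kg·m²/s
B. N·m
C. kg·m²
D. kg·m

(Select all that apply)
C

moment of inertia has SI base units: kg * m^2

Checking each option against kg * m^2:
  A. kg·m²/s: ✗ does not match
  B. N·m: ✗ does not match
  C. kg·m²: ✓ matches
  D. kg·m: ✗ does not match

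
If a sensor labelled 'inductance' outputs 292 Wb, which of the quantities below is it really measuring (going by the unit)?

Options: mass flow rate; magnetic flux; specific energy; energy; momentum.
magnetic flux

inductance should have units dimensionally equivalent to kg * m^2 / (A^2 * s^2) (e.g. H).
The given unit 'Wb' reduces to kg * m^2 / (A * s^2). Of the listed options, that is the dimensionality of magnetic flux.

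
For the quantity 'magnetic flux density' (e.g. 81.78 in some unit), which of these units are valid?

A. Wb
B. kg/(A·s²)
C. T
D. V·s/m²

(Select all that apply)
B, C, D

magnetic flux density has SI base units: kg / (A * s^2)

Checking each option against kg / (A * s^2):
  A. Wb: ✗ does not match
  B. kg/(A·s²): ✓ matches
  C. T: ✓ matches
  D. V·s/m²: ✓ matches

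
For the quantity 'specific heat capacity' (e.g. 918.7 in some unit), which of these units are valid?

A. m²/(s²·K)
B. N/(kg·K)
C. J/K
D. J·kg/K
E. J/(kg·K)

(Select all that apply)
A, E

specific heat capacity has SI base units: m^2 / (s^2 * K)

Checking each option against m^2 / (s^2 * K):
  A. m²/(s²·K): ✓ matches
  B. N/(kg·K): ✗ does not match
  C. J/K: ✗ does not match
  D. J·kg/K: ✗ does not match
  E. J/(kg·K): ✓ matches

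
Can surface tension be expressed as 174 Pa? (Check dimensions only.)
No

surface tension has SI base units: kg / s^2
Pa does NOT reduce to kg / s^2; a valid unit for surface tension would be e.g. N/m.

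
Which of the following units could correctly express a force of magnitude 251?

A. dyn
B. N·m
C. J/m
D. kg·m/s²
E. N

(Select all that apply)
A, C, D, E

force has SI base units: kg * m / s^2

Checking each option against kg * m / s^2:
  A. dyn: ✓ matches
  B. N·m: ✗ does not match
  C. J/m: ✓ matches
  D. kg·m/s²: ✓ matches
  E. N: ✓ matches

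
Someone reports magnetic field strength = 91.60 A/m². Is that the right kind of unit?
No

magnetic field strength has SI base units: A / m
A/m² does NOT reduce to A / m; a valid unit for magnetic field strength would be e.g. A/m.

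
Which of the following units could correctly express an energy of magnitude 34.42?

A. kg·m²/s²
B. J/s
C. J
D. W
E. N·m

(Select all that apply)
A, C, E

energy has SI base units: kg * m^2 / s^2

Checking each option against kg * m^2 / s^2:
  A. kg·m²/s²: ✓ matches
  B. J/s: ✗ does not match
  C. J: ✓ matches
  D. W: ✗ does not match
  E. N·m: ✓ matches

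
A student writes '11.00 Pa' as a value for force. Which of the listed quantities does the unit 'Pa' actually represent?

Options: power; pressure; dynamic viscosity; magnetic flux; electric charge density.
pressure

force should have units dimensionally equivalent to kg * m / s^2 (e.g. N).
The given unit 'Pa' reduces to kg / (m * s^2). Of the listed options, that is the dimensionality of pressure.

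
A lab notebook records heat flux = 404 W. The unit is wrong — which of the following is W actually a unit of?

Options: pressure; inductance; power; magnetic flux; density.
power

heat flux should have units dimensionally equivalent to kg / s^3 (e.g. W/m²).
The given unit 'W' reduces to kg * m^2 / s^3. Of the listed options, that is the dimensionality of power.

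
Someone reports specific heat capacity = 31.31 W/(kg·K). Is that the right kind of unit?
No

specific heat capacity has SI base units: m^2 / (s^2 * K)
W/(kg·K) does NOT reduce to m^2 / (s^2 * K); a valid unit for specific heat capacity would be e.g. J/(kg·K).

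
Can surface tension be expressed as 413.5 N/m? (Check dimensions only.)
Yes

surface tension has SI base units: kg / s^2
N/m reduces to the same SI base units, so it is a valid unit for surface tension.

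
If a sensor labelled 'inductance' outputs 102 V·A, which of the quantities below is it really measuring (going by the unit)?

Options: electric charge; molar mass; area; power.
power

inductance should have units dimensionally equivalent to kg * m^2 / (A^2 * s^2) (e.g. H).
The given unit 'V·A' reduces to kg * m^2 / s^3. Of the listed options, that is the dimensionality of power.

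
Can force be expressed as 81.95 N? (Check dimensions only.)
Yes

force has SI base units: kg * m / s^2
N reduces to the same SI base units, so it is a valid unit for force.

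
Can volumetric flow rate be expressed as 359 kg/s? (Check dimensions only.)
No

volumetric flow rate has SI base units: m^3 / s
kg/s does NOT reduce to m^3 / s; a valid unit for volumetric flow rate would be e.g. m³/s.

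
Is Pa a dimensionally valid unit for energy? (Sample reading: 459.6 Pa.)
No

energy has SI base units: kg * m^2 / s^2
Pa does NOT reduce to kg * m^2 / s^2; a valid unit for energy would be e.g. J.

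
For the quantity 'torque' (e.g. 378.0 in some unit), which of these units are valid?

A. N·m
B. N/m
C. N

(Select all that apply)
A

torque has SI base units: kg * m^2 / s^2

Checking each option against kg * m^2 / s^2:
  A. N·m: ✓ matches
  B. N/m: ✗ does not match
  C. N: ✗ does not match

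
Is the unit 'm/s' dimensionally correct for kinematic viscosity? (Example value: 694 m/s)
No

kinematic viscosity has SI base units: m^2 / s
m/s does NOT reduce to m^2 / s; a valid unit for kinematic viscosity would be e.g. m²/s.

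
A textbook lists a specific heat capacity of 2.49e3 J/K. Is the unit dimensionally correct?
No

specific heat capacity has SI base units: m^2 / (s^2 * K)
J/K does NOT reduce to m^2 / (s^2 * K); a valid unit for specific heat capacity would be e.g. J/(kg·K).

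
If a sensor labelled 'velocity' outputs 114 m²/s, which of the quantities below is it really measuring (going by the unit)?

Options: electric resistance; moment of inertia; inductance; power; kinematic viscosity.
kinematic viscosity

velocity should have units dimensionally equivalent to m / s (e.g. m/s).
The given unit 'm²/s' reduces to m^2 / s. Of the listed options, that is the dimensionality of kinematic viscosity.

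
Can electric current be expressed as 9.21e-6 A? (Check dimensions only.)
Yes

electric current has SI base units: A
A reduces to the same SI base units, so it is a valid unit for electric current.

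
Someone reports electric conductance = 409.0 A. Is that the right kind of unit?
No

electric conductance has SI base units: A^2 * s^3 / (kg * m^2)
A does NOT reduce to A^2 * s^3 / (kg * m^2); a valid unit for electric conductance would be e.g. S.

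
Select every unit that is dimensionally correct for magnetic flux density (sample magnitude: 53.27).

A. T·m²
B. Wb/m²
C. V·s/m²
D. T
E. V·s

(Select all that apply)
B, C, D

magnetic flux density has SI base units: kg / (A * s^2)

Checking each option against kg / (A * s^2):
  A. T·m²: ✗ does not match
  B. Wb/m²: ✓ matches
  C. V·s/m²: ✓ matches
  D. T: ✓ matches
  E. V·s: ✗ does not match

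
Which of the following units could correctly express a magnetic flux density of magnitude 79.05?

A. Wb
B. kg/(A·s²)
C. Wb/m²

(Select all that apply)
B, C

magnetic flux density has SI base units: kg / (A * s^2)

Checking each option against kg / (A * s^2):
  A. Wb: ✗ does not match
  B. kg/(A·s²): ✓ matches
  C. Wb/m²: ✓ matches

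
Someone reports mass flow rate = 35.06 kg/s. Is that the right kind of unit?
Yes

mass flow rate has SI base units: kg / s
kg/s reduces to the same SI base units, so it is a valid unit for mass flow rate.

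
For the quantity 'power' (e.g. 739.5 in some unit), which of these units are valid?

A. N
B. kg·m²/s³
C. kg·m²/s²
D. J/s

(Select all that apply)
B, D

power has SI base units: kg * m^2 / s^3

Checking each option against kg * m^2 / s^3:
  A. N: ✗ does not match
  B. kg·m²/s³: ✓ matches
  C. kg·m²/s²: ✗ does not match
  D. J/s: ✓ matches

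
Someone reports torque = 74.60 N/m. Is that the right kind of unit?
No

torque has SI base units: kg * m^2 / s^2
N/m does NOT reduce to kg * m^2 / s^2; a valid unit for torque would be e.g. N·m.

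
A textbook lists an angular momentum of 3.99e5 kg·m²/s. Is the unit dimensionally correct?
Yes

angular momentum has SI base units: kg * m^2 / s
kg·m²/s reduces to the same SI base units, so it is a valid unit for angular momentum.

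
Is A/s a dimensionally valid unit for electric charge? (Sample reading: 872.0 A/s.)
No

electric charge has SI base units: A * s
A/s does NOT reduce to A * s; a valid unit for electric charge would be e.g. C.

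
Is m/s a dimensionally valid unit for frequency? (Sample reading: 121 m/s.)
No

frequency has SI base units: 1 / s
m/s does NOT reduce to 1 / s; a valid unit for frequency would be e.g. Hz.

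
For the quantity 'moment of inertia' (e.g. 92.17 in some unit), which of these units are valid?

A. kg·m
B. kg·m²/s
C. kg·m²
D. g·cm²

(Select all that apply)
C, D

moment of inertia has SI base units: kg * m^2

Checking each option against kg * m^2:
  A. kg·m: ✗ does not match
  B. kg·m²/s: ✗ does not match
  C. kg·m²: ✓ matches
  D. g·cm²: ✓ matches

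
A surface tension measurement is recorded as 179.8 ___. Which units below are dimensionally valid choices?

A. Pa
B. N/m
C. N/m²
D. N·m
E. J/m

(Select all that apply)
B

surface tension has SI base units: kg / s^2

Checking each option against kg / s^2:
  A. Pa: ✗ does not match
  B. N/m: ✓ matches
  C. N/m²: ✗ does not match
  D. N·m: ✗ does not match
  E. J/m: ✗ does not match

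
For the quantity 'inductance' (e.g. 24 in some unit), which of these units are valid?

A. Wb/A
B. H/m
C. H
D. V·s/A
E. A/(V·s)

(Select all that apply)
A, C, D

inductance has SI base units: kg * m^2 / (A^2 * s^2)

Checking each option against kg * m^2 / (A^2 * s^2):
  A. Wb/A: ✓ matches
  B. H/m: ✗ does not match
  C. H: ✓ matches
  D. V·s/A: ✓ matches
  E. A/(V·s): ✗ does not match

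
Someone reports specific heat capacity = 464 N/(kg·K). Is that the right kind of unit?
No

specific heat capacity has SI base units: m^2 / (s^2 * K)
N/(kg·K) does NOT reduce to m^2 / (s^2 * K); a valid unit for specific heat capacity would be e.g. J/(kg·K).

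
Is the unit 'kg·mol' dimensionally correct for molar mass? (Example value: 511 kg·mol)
No

molar mass has SI base units: kg / mol
kg·mol does NOT reduce to kg / mol; a valid unit for molar mass would be e.g. kg/mol.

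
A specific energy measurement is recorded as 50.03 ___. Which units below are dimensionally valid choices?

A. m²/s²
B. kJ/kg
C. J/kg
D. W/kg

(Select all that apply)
A, B, C

specific energy has SI base units: m^2 / s^2

Checking each option against m^2 / s^2:
  A. m²/s²: ✓ matches
  B. kJ/kg: ✓ matches
  C. J/kg: ✓ matches
  D. W/kg: ✗ does not match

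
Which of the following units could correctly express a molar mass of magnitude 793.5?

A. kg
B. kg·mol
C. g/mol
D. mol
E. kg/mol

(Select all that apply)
C, E

molar mass has SI base units: kg / mol

Checking each option against kg / mol:
  A. kg: ✗ does not match
  B. kg·mol: ✗ does not match
  C. g/mol: ✓ matches
  D. mol: ✗ does not match
  E. kg/mol: ✓ matches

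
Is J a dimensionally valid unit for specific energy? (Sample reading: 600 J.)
No

specific energy has SI base units: m^2 / s^2
J does NOT reduce to m^2 / s^2; a valid unit for specific energy would be e.g. J/kg.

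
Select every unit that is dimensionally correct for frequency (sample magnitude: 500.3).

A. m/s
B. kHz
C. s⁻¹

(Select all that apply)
B, C

frequency has SI base units: 1 / s

Checking each option against 1 / s:
  A. m/s: ✗ does not match
  B. kHz: ✓ matches
  C. s⁻¹: ✓ matches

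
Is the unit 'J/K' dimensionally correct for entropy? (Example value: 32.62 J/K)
Yes

entropy has SI base units: kg * m^2 / (s^2 * K)
J/K reduces to the same SI base units, so it is a valid unit for entropy.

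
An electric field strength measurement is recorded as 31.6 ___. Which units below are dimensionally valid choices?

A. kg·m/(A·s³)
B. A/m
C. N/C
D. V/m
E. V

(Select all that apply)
A, C, D

electric field strength has SI base units: kg * m / (A * s^3)

Checking each option against kg * m / (A * s^3):
  A. kg·m/(A·s³): ✓ matches
  B. A/m: ✗ does not match
  C. N/C: ✓ matches
  D. V/m: ✓ matches
  E. V: ✗ does not match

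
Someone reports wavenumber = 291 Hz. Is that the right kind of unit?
No

wavenumber has SI base units: 1 / m
Hz does NOT reduce to 1 / m; a valid unit for wavenumber would be e.g. 1/m.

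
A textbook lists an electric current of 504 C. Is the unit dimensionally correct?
No

electric current has SI base units: A
C does NOT reduce to A; a valid unit for electric current would be e.g. A.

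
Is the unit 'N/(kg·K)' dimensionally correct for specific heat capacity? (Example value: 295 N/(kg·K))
No

specific heat capacity has SI base units: m^2 / (s^2 * K)
N/(kg·K) does NOT reduce to m^2 / (s^2 * K); a valid unit for specific heat capacity would be e.g. J/(kg·K).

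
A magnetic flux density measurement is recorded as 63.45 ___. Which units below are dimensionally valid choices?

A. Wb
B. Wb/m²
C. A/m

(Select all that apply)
B

magnetic flux density has SI base units: kg / (A * s^2)

Checking each option against kg / (A * s^2):
  A. Wb: ✗ does not match
  B. Wb/m²: ✓ matches
  C. A/m: ✗ does not match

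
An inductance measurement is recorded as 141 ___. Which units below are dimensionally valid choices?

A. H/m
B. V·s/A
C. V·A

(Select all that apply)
B

inductance has SI base units: kg * m^2 / (A^2 * s^2)

Checking each option against kg * m^2 / (A^2 * s^2):
  A. H/m: ✗ does not match
  B. V·s/A: ✓ matches
  C. V·A: ✗ does not match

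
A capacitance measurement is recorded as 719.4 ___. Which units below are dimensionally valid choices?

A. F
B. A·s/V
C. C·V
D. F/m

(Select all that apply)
A, B

capacitance has SI base units: A^2 * s^4 / (kg * m^2)

Checking each option against A^2 * s^4 / (kg * m^2):
  A. F: ✓ matches
  B. A·s/V: ✓ matches
  C. C·V: ✗ does not match
  D. F/m: ✗ does not match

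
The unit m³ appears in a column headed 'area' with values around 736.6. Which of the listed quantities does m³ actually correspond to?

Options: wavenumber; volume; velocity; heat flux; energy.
volume

area should have units dimensionally equivalent to m^2 (e.g. m²).
The given unit 'm³' reduces to m^3. Of the listed options, that is the dimensionality of volume.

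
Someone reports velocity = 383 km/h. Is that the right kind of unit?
Yes

velocity has SI base units: m / s
km/h reduces to the same SI base units, so it is a valid unit for velocity.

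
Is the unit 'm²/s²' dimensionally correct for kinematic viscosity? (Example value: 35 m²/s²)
No

kinematic viscosity has SI base units: m^2 / s
m²/s² does NOT reduce to m^2 / s; a valid unit for kinematic viscosity would be e.g. m²/s.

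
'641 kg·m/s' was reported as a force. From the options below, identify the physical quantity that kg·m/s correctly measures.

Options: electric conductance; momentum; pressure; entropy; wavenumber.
momentum

force should have units dimensionally equivalent to kg * m / s^2 (e.g. N).
The given unit 'kg·m/s' reduces to kg * m / s. Of the listed options, that is the dimensionality of momentum.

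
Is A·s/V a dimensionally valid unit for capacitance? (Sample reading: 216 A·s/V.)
Yes

capacitance has SI base units: A^2 * s^4 / (kg * m^2)
A·s/V reduces to the same SI base units, so it is a valid unit for capacitance.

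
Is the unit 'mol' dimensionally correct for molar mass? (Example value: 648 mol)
No

molar mass has SI base units: kg / mol
mol does NOT reduce to kg / mol; a valid unit for molar mass would be e.g. kg/mol.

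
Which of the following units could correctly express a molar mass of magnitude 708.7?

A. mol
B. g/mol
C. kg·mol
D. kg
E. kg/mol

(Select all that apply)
B, E

molar mass has SI base units: kg / mol

Checking each option against kg / mol:
  A. mol: ✗ does not match
  B. g/mol: ✓ matches
  C. kg·mol: ✗ does not match
  D. kg: ✗ does not match
  E. kg/mol: ✓ matches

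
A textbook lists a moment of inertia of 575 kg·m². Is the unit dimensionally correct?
Yes

moment of inertia has SI base units: kg * m^2
kg·m² reduces to the same SI base units, so it is a valid unit for moment of inertia.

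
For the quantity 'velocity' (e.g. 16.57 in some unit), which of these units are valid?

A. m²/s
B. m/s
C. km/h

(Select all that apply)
B, C

velocity has SI base units: m / s

Checking each option against m / s:
  A. m²/s: ✗ does not match
  B. m/s: ✓ matches
  C. km/h: ✓ matches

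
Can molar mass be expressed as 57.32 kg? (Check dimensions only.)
No

molar mass has SI base units: kg / mol
kg does NOT reduce to kg / mol; a valid unit for molar mass would be e.g. kg/mol.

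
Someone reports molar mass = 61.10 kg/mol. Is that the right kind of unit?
Yes

molar mass has SI base units: kg / mol
kg/mol reduces to the same SI base units, so it is a valid unit for molar mass.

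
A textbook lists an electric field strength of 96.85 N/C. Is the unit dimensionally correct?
Yes

electric field strength has SI base units: kg * m / (A * s^3)
N/C reduces to the same SI base units, so it is a valid unit for electric field strength.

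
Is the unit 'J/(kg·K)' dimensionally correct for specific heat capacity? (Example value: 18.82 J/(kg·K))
Yes

specific heat capacity has SI base units: m^2 / (s^2 * K)
J/(kg·K) reduces to the same SI base units, so it is a valid unit for specific heat capacity.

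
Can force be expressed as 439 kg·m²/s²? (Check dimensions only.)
No

force has SI base units: kg * m / s^2
kg·m²/s² does NOT reduce to kg * m / s^2; a valid unit for force would be e.g. N.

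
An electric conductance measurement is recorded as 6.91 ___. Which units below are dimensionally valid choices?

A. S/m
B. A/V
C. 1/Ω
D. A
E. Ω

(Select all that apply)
B, C

electric conductance has SI base units: A^2 * s^3 / (kg * m^2)

Checking each option against A^2 * s^3 / (kg * m^2):
  A. S/m: ✗ does not match
  B. A/V: ✓ matches
  C. 1/Ω: ✓ matches
  D. A: ✗ does not match
  E. Ω: ✗ does not match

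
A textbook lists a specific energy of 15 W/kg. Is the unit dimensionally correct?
No

specific energy has SI base units: m^2 / s^2
W/kg does NOT reduce to m^2 / s^2; a valid unit for specific energy would be e.g. J/kg.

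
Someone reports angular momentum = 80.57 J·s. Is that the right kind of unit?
Yes

angular momentum has SI base units: kg * m^2 / s
J·s reduces to the same SI base units, so it is a valid unit for angular momentum.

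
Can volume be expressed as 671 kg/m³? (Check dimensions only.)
No

volume has SI base units: m^3
kg/m³ does NOT reduce to m^3; a valid unit for volume would be e.g. m³.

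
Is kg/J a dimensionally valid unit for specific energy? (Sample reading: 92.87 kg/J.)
No

specific energy has SI base units: m^2 / s^2
kg/J does NOT reduce to m^2 / s^2; a valid unit for specific energy would be e.g. J/kg.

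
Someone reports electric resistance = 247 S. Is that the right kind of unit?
No

electric resistance has SI base units: kg * m^2 / (A^2 * s^3)
S does NOT reduce to kg * m^2 / (A^2 * s^3); a valid unit for electric resistance would be e.g. Ω.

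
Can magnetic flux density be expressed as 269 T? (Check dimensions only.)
Yes

magnetic flux density has SI base units: kg / (A * s^2)
T reduces to the same SI base units, so it is a valid unit for magnetic flux density.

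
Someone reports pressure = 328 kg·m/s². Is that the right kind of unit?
No

pressure has SI base units: kg / (m * s^2)
kg·m/s² does NOT reduce to kg / (m * s^2); a valid unit for pressure would be e.g. Pa.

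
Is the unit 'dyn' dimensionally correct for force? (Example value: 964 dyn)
Yes

force has SI base units: kg * m / s^2
dyn reduces to the same SI base units, so it is a valid unit for force.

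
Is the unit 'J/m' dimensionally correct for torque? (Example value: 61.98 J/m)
No

torque has SI base units: kg * m^2 / s^2
J/m does NOT reduce to kg * m^2 / s^2; a valid unit for torque would be e.g. N·m.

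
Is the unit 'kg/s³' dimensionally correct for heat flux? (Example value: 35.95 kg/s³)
Yes

heat flux has SI base units: kg / s^3
kg/s³ reduces to the same SI base units, so it is a valid unit for heat flux.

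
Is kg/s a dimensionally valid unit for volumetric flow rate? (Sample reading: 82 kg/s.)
No

volumetric flow rate has SI base units: m^3 / s
kg/s does NOT reduce to m^3 / s; a valid unit for volumetric flow rate would be e.g. m³/s.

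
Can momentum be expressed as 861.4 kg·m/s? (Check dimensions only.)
Yes

momentum has SI base units: kg * m / s
kg·m/s reduces to the same SI base units, so it is a valid unit for momentum.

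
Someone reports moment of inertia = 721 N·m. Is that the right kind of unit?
No

moment of inertia has SI base units: kg * m^2
N·m does NOT reduce to kg * m^2; a valid unit for moment of inertia would be e.g. kg·m².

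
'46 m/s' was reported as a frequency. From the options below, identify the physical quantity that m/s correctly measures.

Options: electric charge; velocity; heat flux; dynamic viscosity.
velocity

frequency should have units dimensionally equivalent to 1 / s (e.g. Hz).
The given unit 'm/s' reduces to m / s. Of the listed options, that is the dimensionality of velocity.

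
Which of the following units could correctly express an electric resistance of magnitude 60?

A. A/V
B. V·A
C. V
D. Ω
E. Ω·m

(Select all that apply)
D

electric resistance has SI base units: kg * m^2 / (A^2 * s^3)

Checking each option against kg * m^2 / (A^2 * s^3):
  A. A/V: ✗ does not match
  B. V·A: ✗ does not match
  C. V: ✗ does not match
  D. Ω: ✓ matches
  E. Ω·m: ✗ does not match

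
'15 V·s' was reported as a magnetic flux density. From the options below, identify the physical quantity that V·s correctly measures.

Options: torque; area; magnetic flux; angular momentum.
magnetic flux

magnetic flux density should have units dimensionally equivalent to kg / (A * s^2) (e.g. T).
The given unit 'V·s' reduces to kg * m^2 / (A * s^2). Of the listed options, that is the dimensionality of magnetic flux.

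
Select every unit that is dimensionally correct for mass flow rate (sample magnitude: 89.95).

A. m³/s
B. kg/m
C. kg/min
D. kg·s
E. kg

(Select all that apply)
C

mass flow rate has SI base units: kg / s

Checking each option against kg / s:
  A. m³/s: ✗ does not match
  B. kg/m: ✗ does not match
  C. kg/min: ✓ matches
  D. kg·s: ✗ does not match
  E. kg: ✗ does not match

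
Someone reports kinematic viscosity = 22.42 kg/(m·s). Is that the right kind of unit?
No

kinematic viscosity has SI base units: m^2 / s
kg/(m·s) does NOT reduce to m^2 / s; a valid unit for kinematic viscosity would be e.g. m²/s.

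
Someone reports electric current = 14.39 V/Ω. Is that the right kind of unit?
Yes

electric current has SI base units: A
V/Ω reduces to the same SI base units, so it is a valid unit for electric current.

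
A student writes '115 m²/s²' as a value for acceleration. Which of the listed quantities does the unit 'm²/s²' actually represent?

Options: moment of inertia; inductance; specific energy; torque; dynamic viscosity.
specific energy

acceleration should have units dimensionally equivalent to m / s^2 (e.g. m/s²).
The given unit 'm²/s²' reduces to m^2 / s^2. Of the listed options, that is the dimensionality of specific energy.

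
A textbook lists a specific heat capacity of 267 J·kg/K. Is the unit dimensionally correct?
No

specific heat capacity has SI base units: m^2 / (s^2 * K)
J·kg/K does NOT reduce to m^2 / (s^2 * K); a valid unit for specific heat capacity would be e.g. J/(kg·K).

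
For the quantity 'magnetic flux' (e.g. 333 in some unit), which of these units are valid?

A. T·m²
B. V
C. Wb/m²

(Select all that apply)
A

magnetic flux has SI base units: kg * m^2 / (A * s^2)

Checking each option against kg * m^2 / (A * s^2):
  A. T·m²: ✓ matches
  B. V: ✗ does not match
  C. Wb/m²: ✗ does not match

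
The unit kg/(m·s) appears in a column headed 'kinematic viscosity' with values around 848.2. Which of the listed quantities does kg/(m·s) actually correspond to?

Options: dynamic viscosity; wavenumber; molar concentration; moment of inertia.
dynamic viscosity

kinematic viscosity should have units dimensionally equivalent to m^2 / s (e.g. m²/s).
The given unit 'kg/(m·s)' reduces to kg / (m * s). Of the listed options, that is the dimensionality of dynamic viscosity.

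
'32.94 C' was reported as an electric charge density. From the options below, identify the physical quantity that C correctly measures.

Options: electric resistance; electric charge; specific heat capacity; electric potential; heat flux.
electric charge

electric charge density should have units dimensionally equivalent to A * s / m^3 (e.g. C/m³).
The given unit 'C' reduces to A * s. Of the listed options, that is the dimensionality of electric charge.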